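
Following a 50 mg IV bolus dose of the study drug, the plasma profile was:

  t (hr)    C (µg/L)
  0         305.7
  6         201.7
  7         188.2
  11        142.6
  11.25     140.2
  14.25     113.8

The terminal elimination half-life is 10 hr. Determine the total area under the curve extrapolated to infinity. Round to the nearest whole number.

Trapezoidal AUC_0→14.25:
  [0→6]: (305.7+201.7)/2 × 6 = 1522.2
  [6→7]: (201.7+188.2)/2 × 1 = 194.95
  [7→11]: (188.2+142.6)/2 × 4 = 661.6
  [11→11.25]: (142.6+140.2)/2 × 0.25 = 35.35
  [11.25→14.25]: (140.2+113.8)/2 × 3 = 381.0
  Sum = 2795.1 µg/L·hr
k_e = ln2 / t½ = 0.693147 / 10 = 0.0693 hr^-1
Extrapolated tail: C_last / k_e = 113.8 / 0.0693 = 1642.136
AUC_0→∞ = 2795.1 + 1642.136 = 4437.236 µg/L·hr

AUC = 4437 µg/L·hr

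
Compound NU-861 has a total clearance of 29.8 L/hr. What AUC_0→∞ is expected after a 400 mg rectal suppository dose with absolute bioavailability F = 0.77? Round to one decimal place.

AUC = 10.3 mg/L·hr

AUC_0→∞ = F × Dose / CL
        = 0.77 × 400 / 29.8 = 10.3356 mg/L·hr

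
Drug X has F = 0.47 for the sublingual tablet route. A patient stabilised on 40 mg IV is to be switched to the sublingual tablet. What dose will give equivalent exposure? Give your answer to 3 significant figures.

For equal systemic exposure: F × D_ev = D_iv
D_ev = D_iv / F = 40 / 0.47 = 85.1064 mg

D_sublingual = 85.1 mg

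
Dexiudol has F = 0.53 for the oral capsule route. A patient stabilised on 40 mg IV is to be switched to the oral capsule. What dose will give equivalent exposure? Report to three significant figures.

D_oral = 75.5 mg

For equal systemic exposure: F × D_ev = D_iv
D_ev = D_iv / F = 40 / 0.53 = 75.4717 mg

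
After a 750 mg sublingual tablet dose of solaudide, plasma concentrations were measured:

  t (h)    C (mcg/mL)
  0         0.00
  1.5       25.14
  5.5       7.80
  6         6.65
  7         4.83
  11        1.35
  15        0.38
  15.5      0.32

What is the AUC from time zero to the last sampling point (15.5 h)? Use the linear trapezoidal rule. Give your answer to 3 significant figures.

Trapezoidal AUC_0→15.5:
  [0→1.5]: (0.00+25.14)/2 × 1.5 = 18.855
  [1.5→5.5]: (25.14+7.80)/2 × 4 = 65.88
  [5.5→6]: (7.80+6.65)/2 × 0.5 = 3.6125
  [6→7]: (6.65+4.83)/2 × 1 = 5.74
  [7→11]: (4.83+1.35)/2 × 4 = 12.36
  [11→15]: (1.35+0.38)/2 × 4 = 3.46
  [15→15.5]: (0.38+0.32)/2 × 0.5 = 0.175
  Sum = 110.0825 mcg/mL·h

AUC = 110 mcg/mL·h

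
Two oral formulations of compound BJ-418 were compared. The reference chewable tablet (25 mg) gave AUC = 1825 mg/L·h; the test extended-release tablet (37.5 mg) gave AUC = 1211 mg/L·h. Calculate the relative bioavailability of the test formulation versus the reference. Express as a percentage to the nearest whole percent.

F_rel = (AUC_test/D_test) / (AUC_ref/D_ref)
      = (1211/37.5) / (1825/25)
      = 32.2933 / 73 = 0.4424 = 44.24%

F_rel = 44%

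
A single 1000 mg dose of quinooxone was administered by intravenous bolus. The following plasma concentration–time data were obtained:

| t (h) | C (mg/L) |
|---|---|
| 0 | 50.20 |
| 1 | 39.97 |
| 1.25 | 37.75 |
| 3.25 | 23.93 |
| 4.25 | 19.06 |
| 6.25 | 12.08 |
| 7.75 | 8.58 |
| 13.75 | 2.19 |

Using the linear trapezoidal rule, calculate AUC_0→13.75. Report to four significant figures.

Trapezoidal AUC_0→13.75:
  [0→1]: (50.20+39.97)/2 × 1 = 45.085
  [1→1.25]: (39.97+37.75)/2 × 0.25 = 9.715
  [1.25→3.25]: (37.75+23.93)/2 × 2 = 61.68
  [3.25→4.25]: (23.93+19.06)/2 × 1 = 21.495
  [4.25→6.25]: (19.06+12.08)/2 × 2 = 31.14
  [6.25→7.75]: (12.08+8.58)/2 × 1.5 = 15.495
  [7.75→13.75]: (8.58+2.19)/2 × 6 = 32.31
  Sum = 216.92 mg/L·h

AUC = 216.9 mg/L·h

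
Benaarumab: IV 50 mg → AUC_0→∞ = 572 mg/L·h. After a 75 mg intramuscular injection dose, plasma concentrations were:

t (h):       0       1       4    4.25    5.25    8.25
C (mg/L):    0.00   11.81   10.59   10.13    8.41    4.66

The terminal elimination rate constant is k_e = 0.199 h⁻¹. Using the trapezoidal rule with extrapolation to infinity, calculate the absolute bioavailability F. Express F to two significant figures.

Trapezoidal AUC_0→8.25 (intramuscular injection):
  [0→1]: (0.00+11.81)/2 × 1 = 5.905
  [1→4]: (11.81+10.59)/2 × 3 = 33.6
  [4→4.25]: (10.59+10.13)/2 × 0.25 = 2.59
  [4.25→5.25]: (10.13+8.41)/2 × 1 = 9.27
  [5.25→8.25]: (8.41+4.66)/2 × 3 = 19.605
  Sum = 70.97 mg/L·h
Tail: C_last/k_e = 4.66/0.199 = 23.417
AUC_0→∞ (intramuscular injection) = 70.97 + 23.417 = 94.387 mg/L·h
F = (AUC_ev/D_ev)/(AUC_iv/D_iv) = (94.387/75)/(572/50) = 1.25849/11.44 = 0.1100

F = 0.11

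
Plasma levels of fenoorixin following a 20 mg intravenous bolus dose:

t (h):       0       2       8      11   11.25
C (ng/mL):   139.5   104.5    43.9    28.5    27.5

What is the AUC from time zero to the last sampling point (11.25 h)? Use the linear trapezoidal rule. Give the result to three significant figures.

AUC = 805 ng/mL·h

Trapezoidal AUC_0→11.25:
  [0→2]: (139.5+104.5)/2 × 2 = 244.0
  [2→8]: (104.5+43.9)/2 × 6 = 445.2
  [8→11]: (43.9+28.5)/2 × 3 = 108.6
  [11→11.25]: (28.5+27.5)/2 × 0.25 = 7.0
  Sum = 804.8 ng/mL·h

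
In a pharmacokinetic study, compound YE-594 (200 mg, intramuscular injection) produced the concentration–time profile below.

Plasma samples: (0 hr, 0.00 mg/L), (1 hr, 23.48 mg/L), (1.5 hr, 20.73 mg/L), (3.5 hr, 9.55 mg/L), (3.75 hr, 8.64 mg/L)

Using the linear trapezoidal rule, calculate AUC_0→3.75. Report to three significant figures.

Trapezoidal AUC_0→3.75:
  [0→1]: (0.00+23.48)/2 × 1 = 11.74
  [1→1.5]: (23.48+20.73)/2 × 0.5 = 11.0525
  [1.5→3.5]: (20.73+9.55)/2 × 2 = 30.28
  [3.5→3.75]: (9.55+8.64)/2 × 0.25 = 2.27375
  Sum = 55.34625 mg/L·hr

AUC = 55.3 mg/L·hr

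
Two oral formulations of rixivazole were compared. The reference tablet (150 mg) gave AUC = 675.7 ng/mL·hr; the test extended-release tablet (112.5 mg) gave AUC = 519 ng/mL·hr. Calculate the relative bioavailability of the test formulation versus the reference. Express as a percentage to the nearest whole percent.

F_rel = 102%

F_rel = (AUC_test/D_test) / (AUC_ref/D_ref)
      = (519/112.5) / (675.7/150)
      = 4.61333 / 4.50467 = 1.0241 = 102.41%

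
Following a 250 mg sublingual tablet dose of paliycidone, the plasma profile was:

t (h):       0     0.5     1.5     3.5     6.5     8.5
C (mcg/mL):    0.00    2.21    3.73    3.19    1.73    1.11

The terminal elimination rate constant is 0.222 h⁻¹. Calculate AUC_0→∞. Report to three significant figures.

AUC = 25.7 mcg/mL·h

Trapezoidal AUC_0→8.5:
  [0→0.5]: (0.00+2.21)/2 × 0.5 = 0.5525
  [0.5→1.5]: (2.21+3.73)/2 × 1 = 2.97
  [1.5→3.5]: (3.73+3.19)/2 × 2 = 6.92
  [3.5→6.5]: (3.19+1.73)/2 × 3 = 7.38
  [6.5→8.5]: (1.73+1.11)/2 × 2 = 2.84
  Sum = 20.6625 mcg/mL·h
Extrapolated tail: C_last / k_e = 1.11 / 0.222 = 5.000
AUC_0→∞ = 20.6625 + 5.000 = 25.6625 mcg/mL·h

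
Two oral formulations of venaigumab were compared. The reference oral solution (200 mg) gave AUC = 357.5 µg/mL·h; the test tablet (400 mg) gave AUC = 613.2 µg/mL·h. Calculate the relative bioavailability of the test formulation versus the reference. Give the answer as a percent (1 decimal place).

F_rel = 85.8%

F_rel = (AUC_test/D_test) / (AUC_ref/D_ref)
      = (613.2/400) / (357.5/200)
      = 1.533 / 1.7875 = 0.8576 = 85.76%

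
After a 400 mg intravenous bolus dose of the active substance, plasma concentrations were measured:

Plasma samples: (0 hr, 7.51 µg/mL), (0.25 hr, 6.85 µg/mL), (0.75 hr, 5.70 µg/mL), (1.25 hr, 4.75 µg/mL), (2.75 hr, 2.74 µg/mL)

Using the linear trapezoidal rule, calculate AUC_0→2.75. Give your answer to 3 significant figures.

AUC = 13.2 µg/mL·hr

Trapezoidal AUC_0→2.75:
  [0→0.25]: (7.51+6.85)/2 × 0.25 = 1.795
  [0.25→0.75]: (6.85+5.70)/2 × 0.5 = 3.1375
  [0.75→1.25]: (5.70+4.75)/2 × 0.5 = 2.6125
  [1.25→2.75]: (4.75+2.74)/2 × 1.5 = 5.6175
  Sum = 13.1625 µg/mL·hr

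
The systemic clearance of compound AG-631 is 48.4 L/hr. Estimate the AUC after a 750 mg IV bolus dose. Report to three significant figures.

AUC_0→∞ = Dose_iv / CL
        = 750 / 48.4 = 15.4959 mg/L·hr

AUC = 15.5 mg/L·hr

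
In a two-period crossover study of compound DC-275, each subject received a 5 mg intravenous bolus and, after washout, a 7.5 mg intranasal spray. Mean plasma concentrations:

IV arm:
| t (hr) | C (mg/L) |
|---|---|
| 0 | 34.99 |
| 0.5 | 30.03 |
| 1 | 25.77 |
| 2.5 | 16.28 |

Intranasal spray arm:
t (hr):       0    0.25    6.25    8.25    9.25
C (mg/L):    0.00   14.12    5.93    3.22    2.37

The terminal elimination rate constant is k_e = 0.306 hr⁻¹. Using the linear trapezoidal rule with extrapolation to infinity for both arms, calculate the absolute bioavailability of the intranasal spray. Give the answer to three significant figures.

F = 0.473

Trapezoidal AUC_0→2.5 (IV):
  [0→0.5]: (34.99+30.03)/2 × 0.5 = 16.255
  [0.5→1]: (30.03+25.77)/2 × 0.5 = 13.95
  [1→2.5]: (25.77+16.28)/2 × 1.5 = 31.5375
  Sum = 61.7425 mg/L·hr
IV tail: 16.28/0.306 = 53.203; AUC_iv,0→∞ = 61.7425 + 53.203 = 114.9455 mg/L·hr
Trapezoidal AUC_0→9.25 (intranasal spray):
  [0→0.25]: (0.00+14.12)/2 × 0.25 = 1.765
  [0.25→6.25]: (14.12+5.93)/2 × 6 = 60.15
  [6.25→8.25]: (5.93+3.22)/2 × 2 = 9.15
  [8.25→9.25]: (3.22+2.37)/2 × 1 = 2.795
  Sum = 73.86 mg/L·hr
intranasal spray tail: 2.37/0.306 = 7.745; AUC_ev,0→∞ = 73.86 + 7.745 = 81.605 mg/L·hr
F = (AUC_ev/D_ev)/(AUC_iv/D_iv) = (81.605/7.5)/(114.9455/5) = 10.8807/22.9891 = 0.4733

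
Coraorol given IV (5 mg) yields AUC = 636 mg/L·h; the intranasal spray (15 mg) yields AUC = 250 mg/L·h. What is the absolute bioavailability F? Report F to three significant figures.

F = 0.131

F = (AUC_ev / D_ev) / (AUC_iv / D_iv)
  = (250/15) / (636/5)
  = 16.6667 / 127.2 = 0.1310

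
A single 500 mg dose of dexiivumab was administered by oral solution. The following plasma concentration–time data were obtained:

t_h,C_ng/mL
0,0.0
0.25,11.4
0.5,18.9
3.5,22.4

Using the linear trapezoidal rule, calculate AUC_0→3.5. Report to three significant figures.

Trapezoidal AUC_0→3.5:
  [0→0.25]: (0.0+11.4)/2 × 0.25 = 1.425
  [0.25→0.5]: (11.4+18.9)/2 × 0.25 = 3.7875
  [0.5→3.5]: (18.9+22.4)/2 × 3 = 61.95
  Sum = 67.1625 ng/mL·h

AUC = 67.2 ng/mL·h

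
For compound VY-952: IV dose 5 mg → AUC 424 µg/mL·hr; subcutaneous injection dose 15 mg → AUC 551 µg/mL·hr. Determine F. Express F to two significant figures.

F = (AUC_ev / D_ev) / (AUC_iv / D_iv)
  = (551/15) / (424/5)
  = 36.7333 / 84.8 = 0.4332

F = 0.43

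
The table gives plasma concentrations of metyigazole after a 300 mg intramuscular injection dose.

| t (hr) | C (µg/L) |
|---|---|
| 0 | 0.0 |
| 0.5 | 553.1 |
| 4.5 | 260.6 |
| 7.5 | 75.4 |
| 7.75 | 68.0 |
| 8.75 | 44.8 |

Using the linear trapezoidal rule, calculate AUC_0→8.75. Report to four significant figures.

AUC = 2344 µg/L·hr

Trapezoidal AUC_0→8.75:
  [0→0.5]: (0.0+553.1)/2 × 0.5 = 138.275
  [0.5→4.5]: (553.1+260.6)/2 × 4 = 1627.4
  [4.5→7.5]: (260.6+75.4)/2 × 3 = 504.0
  [7.5→7.75]: (75.4+68.0)/2 × 0.25 = 17.925
  [7.75→8.75]: (68.0+44.8)/2 × 1 = 56.4
  Sum = 2344.0 µg/L·hr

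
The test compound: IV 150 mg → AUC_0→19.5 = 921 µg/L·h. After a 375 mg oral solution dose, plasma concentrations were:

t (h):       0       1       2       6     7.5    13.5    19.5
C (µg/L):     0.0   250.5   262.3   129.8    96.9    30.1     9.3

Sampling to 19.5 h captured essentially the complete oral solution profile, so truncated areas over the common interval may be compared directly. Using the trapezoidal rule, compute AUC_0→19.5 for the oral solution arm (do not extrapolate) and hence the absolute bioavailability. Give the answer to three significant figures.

F = 0.797

Trapezoidal AUC_0→19.5 (oral solution):
  [0→1]: (0.0+250.5)/2 × 1 = 125.25
  [1→2]: (250.5+262.3)/2 × 1 = 256.4
  [2→6]: (262.3+129.8)/2 × 4 = 784.2
  [6→7.5]: (129.8+96.9)/2 × 1.5 = 170.025
  [7.5→13.5]: (96.9+30.1)/2 × 6 = 381.0
  [13.5→19.5]: (30.1+9.3)/2 × 6 = 118.2
  Sum = 1835.075 µg/L·h
F = (AUC_ev/D_ev)/(AUC_iv/D_iv) = (1835.075/375)/(921/150) = 4.89353/6.14 = 0.7970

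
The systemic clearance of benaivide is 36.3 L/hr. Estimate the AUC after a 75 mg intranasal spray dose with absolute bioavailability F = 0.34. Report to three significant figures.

AUC_0→∞ = F × Dose / CL
        = 0.34 × 75 / 36.3 = 0.702479 mg/L·hr

AUC = 0.702 mg/L·hr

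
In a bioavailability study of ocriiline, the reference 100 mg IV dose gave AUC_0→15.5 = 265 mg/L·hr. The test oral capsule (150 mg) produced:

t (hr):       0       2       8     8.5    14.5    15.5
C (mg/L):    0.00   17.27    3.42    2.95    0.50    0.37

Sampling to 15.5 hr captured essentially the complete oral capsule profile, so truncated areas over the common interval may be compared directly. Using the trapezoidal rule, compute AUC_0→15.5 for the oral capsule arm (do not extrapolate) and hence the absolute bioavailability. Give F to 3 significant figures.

Trapezoidal AUC_0→15.5 (oral capsule):
  [0→2]: (0.00+17.27)/2 × 2 = 17.27
  [2→8]: (17.27+3.42)/2 × 6 = 62.07
  [8→8.5]: (3.42+2.95)/2 × 0.5 = 1.5925
  [8.5→14.5]: (2.95+0.50)/2 × 6 = 10.35
  [14.5→15.5]: (0.50+0.37)/2 × 1 = 0.435
  Sum = 91.7175 mg/L·hr
F = (AUC_ev/D_ev)/(AUC_iv/D_iv) = (91.7175/150)/(265/100) = 0.61145/2.65 = 0.2307

F = 0.231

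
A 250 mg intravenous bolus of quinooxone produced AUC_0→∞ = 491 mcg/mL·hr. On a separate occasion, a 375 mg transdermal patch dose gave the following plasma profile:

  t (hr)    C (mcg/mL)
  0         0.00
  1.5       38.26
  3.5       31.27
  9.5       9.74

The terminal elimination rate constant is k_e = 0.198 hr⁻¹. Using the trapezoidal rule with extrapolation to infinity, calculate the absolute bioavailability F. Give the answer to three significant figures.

Trapezoidal AUC_0→9.5 (transdermal patch):
  [0→1.5]: (0.00+38.26)/2 × 1.5 = 28.695
  [1.5→3.5]: (38.26+31.27)/2 × 2 = 69.53
  [3.5→9.5]: (31.27+9.74)/2 × 6 = 123.03
  Sum = 221.255 mcg/mL·hr
Tail: C_last/k_e = 9.74/0.198 = 49.192
AUC_0→∞ (transdermal patch) = 221.255 + 49.192 = 270.447 mcg/mL·hr
F = (AUC_ev/D_ev)/(AUC_iv/D_iv) = (270.447/375)/(491/250) = 0.721192/1.964 = 0.3672

F = 0.367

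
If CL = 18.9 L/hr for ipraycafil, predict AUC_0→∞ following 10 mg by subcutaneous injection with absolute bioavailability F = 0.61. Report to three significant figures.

AUC = 0.323 mg/L·hr

AUC_0→∞ = F × Dose / CL
        = 0.61 × 10 / 18.9 = 0.322751 mg/L·hr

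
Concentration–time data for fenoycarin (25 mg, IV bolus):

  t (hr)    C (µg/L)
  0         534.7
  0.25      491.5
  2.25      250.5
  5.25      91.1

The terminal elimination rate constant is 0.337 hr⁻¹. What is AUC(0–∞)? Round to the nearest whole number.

Trapezoidal AUC_0→5.25:
  [0→0.25]: (534.7+491.5)/2 × 0.25 = 128.275
  [0.25→2.25]: (491.5+250.5)/2 × 2 = 742.0
  [2.25→5.25]: (250.5+91.1)/2 × 3 = 512.4
  Sum = 1382.675 µg/L·hr
Extrapolated tail: C_last / k_e = 91.1 / 0.337 = 270.326
AUC_0→∞ = 1382.675 + 270.326 = 1653.001 µg/L·hr

AUC = 1653 µg/L·hr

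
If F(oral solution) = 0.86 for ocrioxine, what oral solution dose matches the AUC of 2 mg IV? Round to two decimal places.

D_oral = 2.33 mg

For equal systemic exposure: F × D_ev = D_iv
D_ev = D_iv / F = 2 / 0.86 = 2.32558 mg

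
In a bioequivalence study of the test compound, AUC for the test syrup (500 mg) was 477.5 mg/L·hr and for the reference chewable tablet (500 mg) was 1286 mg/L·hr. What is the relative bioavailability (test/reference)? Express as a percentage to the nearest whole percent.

F_rel = 37%

F_rel = (AUC_test/D_test) / (AUC_ref/D_ref)
      = (477.5/500) / (1286/500)
      = 0.955 / 2.572 = 0.3713 = 37.13%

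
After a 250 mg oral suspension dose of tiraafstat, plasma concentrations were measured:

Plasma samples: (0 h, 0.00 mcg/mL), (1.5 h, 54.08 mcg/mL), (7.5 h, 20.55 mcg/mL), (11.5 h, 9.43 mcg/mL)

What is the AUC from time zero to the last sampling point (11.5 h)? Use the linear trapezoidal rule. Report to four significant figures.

AUC = 324.4 mcg/mL·h

Trapezoidal AUC_0→11.5:
  [0→1.5]: (0.00+54.08)/2 × 1.5 = 40.56
  [1.5→7.5]: (54.08+20.55)/2 × 6 = 223.89
  [7.5→11.5]: (20.55+9.43)/2 × 4 = 59.96
  Sum = 324.41 mcg/mL·h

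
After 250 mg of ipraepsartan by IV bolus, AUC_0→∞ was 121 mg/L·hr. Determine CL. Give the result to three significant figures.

CL = Dose_iv / AUC_0→∞
   = 250 / 121 = 2.06612 L/hr

CL = 2.07 L/hr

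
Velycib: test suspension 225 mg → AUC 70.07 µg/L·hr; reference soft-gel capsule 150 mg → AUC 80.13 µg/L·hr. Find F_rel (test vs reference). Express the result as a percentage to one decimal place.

F_rel = (AUC_test/D_test) / (AUC_ref/D_ref)
      = (70.07/225) / (80.13/150)
      = 0.311422 / 0.5342 = 0.5830 = 58.30%

F_rel = 58.3%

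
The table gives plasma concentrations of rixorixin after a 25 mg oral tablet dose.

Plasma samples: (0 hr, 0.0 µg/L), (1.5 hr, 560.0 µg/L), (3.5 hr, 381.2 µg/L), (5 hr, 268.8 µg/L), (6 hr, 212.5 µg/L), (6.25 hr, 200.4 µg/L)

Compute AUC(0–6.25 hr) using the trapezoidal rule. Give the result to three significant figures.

AUC = 2140 µg/L·hr

Trapezoidal AUC_0→6.25:
  [0→1.5]: (0.0+560.0)/2 × 1.5 = 420.0
  [1.5→3.5]: (560.0+381.2)/2 × 2 = 941.2
  [3.5→5]: (381.2+268.8)/2 × 1.5 = 487.5
  [5→6]: (268.8+212.5)/2 × 1 = 240.65
  [6→6.25]: (212.5+200.4)/2 × 0.25 = 51.6125
  Sum = 2140.9625 µg/L·hr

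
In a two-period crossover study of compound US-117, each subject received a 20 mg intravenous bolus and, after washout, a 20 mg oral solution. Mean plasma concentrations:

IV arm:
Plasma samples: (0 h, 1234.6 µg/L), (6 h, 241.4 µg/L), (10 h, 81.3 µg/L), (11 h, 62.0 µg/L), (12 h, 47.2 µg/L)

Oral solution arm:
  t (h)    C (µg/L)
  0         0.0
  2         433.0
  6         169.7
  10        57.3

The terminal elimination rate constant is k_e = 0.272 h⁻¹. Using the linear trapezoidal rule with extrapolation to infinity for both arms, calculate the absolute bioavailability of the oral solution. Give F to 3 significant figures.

F = 0.429

Trapezoidal AUC_0→12 (IV):
  [0→6]: (1234.6+241.4)/2 × 6 = 4428.0
  [6→10]: (241.4+81.3)/2 × 4 = 645.4
  [10→11]: (81.3+62.0)/2 × 1 = 71.65
  [11→12]: (62.0+47.2)/2 × 1 = 54.6
  Sum = 5199.65 µg/L·h
IV tail: 47.2/0.272 = 173.529; AUC_iv,0→∞ = 5199.65 + 173.529 = 5373.179 µg/L·h
Trapezoidal AUC_0→10 (oral solution):
  [0→2]: (0.0+433.0)/2 × 2 = 433.0
  [2→6]: (433.0+169.7)/2 × 4 = 1205.4
  [6→10]: (169.7+57.3)/2 × 4 = 454.0
  Sum = 2092.4 µg/L·h
oral solution tail: 57.3/0.272 = 210.662; AUC_ev,0→∞ = 2092.4 + 210.662 = 2303.062 µg/L·h
F = (AUC_ev/D_ev)/(AUC_iv/D_iv) = (2303.062/20)/(5373.179/20) = 115.1531/268.65895 = 0.4286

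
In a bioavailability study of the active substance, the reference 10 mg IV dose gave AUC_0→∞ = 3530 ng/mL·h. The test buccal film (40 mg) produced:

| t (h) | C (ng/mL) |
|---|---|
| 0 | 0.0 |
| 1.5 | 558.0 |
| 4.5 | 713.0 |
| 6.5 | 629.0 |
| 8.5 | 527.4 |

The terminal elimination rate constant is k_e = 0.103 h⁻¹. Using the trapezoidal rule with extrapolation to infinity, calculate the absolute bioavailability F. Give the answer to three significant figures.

F = 0.704

Trapezoidal AUC_0→8.5 (buccal film):
  [0→1.5]: (0.0+558.0)/2 × 1.5 = 418.5
  [1.5→4.5]: (558.0+713.0)/2 × 3 = 1906.5
  [4.5→6.5]: (713.0+629.0)/2 × 2 = 1342.0
  [6.5→8.5]: (629.0+527.4)/2 × 2 = 1156.4
  Sum = 4823.4 ng/mL·h
Tail: C_last/k_e = 527.4/0.103 = 5120.388
AUC_0→∞ (buccal film) = 4823.4 + 5120.388 = 9943.788 ng/mL·h
F = (AUC_ev/D_ev)/(AUC_iv/D_iv) = (9943.788/40)/(3530/10) = 248.5947/353 = 0.7042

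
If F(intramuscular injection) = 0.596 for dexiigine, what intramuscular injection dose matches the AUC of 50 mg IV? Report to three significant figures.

D_intramuscular = 83.9 mg

For equal systemic exposure: F × D_ev = D_iv
D_ev = D_iv / F = 50 / 0.596 = 83.8926 mg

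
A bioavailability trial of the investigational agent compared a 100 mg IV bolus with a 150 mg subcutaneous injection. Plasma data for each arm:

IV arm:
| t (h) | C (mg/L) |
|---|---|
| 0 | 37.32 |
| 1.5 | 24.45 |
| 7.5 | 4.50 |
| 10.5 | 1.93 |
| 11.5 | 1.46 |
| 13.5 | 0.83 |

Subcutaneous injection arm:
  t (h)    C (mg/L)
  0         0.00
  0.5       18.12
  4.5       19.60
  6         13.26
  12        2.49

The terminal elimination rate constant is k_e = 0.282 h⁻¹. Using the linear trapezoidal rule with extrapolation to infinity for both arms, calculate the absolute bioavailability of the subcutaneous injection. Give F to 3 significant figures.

F = 0.715

Trapezoidal AUC_0→13.5 (IV):
  [0→1.5]: (37.32+24.45)/2 × 1.5 = 46.3275
  [1.5→7.5]: (24.45+4.50)/2 × 6 = 86.85
  [7.5→10.5]: (4.50+1.93)/2 × 3 = 9.645
  [10.5→11.5]: (1.93+1.46)/2 × 1 = 1.695
  [11.5→13.5]: (1.46+0.83)/2 × 2 = 2.29
  Sum = 146.8075 mg/L·h
IV tail: 0.83/0.282 = 2.943; AUC_iv,0→∞ = 146.8075 + 2.943 = 149.7505 mg/L·h
Trapezoidal AUC_0→12 (subcutaneous injection):
  [0→0.5]: (0.00+18.12)/2 × 0.5 = 4.53
  [0.5→4.5]: (18.12+19.60)/2 × 4 = 75.44
  [4.5→6]: (19.60+13.26)/2 × 1.5 = 24.645
  [6→12]: (13.26+2.49)/2 × 6 = 47.25
  Sum = 151.865 mg/L·h
subcutaneous injection tail: 2.49/0.282 = 8.830; AUC_ev,0→∞ = 151.865 + 8.830 = 160.695 mg/L·h
F = (AUC_ev/D_ev)/(AUC_iv/D_iv) = (160.695/150)/(149.7505/100) = 1.0713/1.497505 = 0.7154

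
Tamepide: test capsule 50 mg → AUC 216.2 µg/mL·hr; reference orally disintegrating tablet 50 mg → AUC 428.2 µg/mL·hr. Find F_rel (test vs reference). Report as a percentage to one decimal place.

F_rel = (AUC_test/D_test) / (AUC_ref/D_ref)
      = (216.2/50) / (428.2/50)
      = 4.324 / 8.564 = 0.5049 = 50.49%

F_rel = 50.5%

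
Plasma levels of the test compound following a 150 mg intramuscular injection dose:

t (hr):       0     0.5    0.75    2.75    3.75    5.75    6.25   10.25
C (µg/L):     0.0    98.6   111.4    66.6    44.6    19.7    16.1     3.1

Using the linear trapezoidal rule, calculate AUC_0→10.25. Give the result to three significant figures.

AUC = 396 µg/L·hr

Trapezoidal AUC_0→10.25:
  [0→0.5]: (0.0+98.6)/2 × 0.5 = 24.65
  [0.5→0.75]: (98.6+111.4)/2 × 0.25 = 26.25
  [0.75→2.75]: (111.4+66.6)/2 × 2 = 178.0
  [2.75→3.75]: (66.6+44.6)/2 × 1 = 55.6
  [3.75→5.75]: (44.6+19.7)/2 × 2 = 64.3
  [5.75→6.25]: (19.7+16.1)/2 × 0.5 = 8.95
  [6.25→10.25]: (16.1+3.1)/2 × 4 = 38.4
  Sum = 396.15 µg/L·hr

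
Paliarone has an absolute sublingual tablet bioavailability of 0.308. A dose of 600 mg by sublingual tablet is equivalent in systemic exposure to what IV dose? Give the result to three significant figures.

D_iv = 185 mg

Systemic exposure from an extravascular dose = F × D_ev, so the equivalent IV dose is F × D_ev.
D_iv = F × D_ev = 0.308 × 600 = 184.8 mg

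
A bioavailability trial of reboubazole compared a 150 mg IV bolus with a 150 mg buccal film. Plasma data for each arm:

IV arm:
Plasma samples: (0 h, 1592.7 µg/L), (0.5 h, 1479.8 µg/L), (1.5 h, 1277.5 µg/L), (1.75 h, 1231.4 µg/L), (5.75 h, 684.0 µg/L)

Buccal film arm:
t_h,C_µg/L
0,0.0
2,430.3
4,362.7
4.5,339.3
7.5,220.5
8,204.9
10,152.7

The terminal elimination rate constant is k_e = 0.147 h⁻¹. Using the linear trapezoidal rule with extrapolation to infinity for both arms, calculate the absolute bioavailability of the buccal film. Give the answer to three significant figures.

F = 0.342

Trapezoidal AUC_0→5.75 (IV):
  [0→0.5]: (1592.7+1479.8)/2 × 0.5 = 768.125
  [0.5→1.5]: (1479.8+1277.5)/2 × 1 = 1378.65
  [1.5→1.75]: (1277.5+1231.4)/2 × 0.25 = 313.6125
  [1.75→5.75]: (1231.4+684.0)/2 × 4 = 3830.8
  Sum = 6291.1875 µg/L·h
IV tail: 684.0/0.147 = 4653.061; AUC_iv,0→∞ = 6291.1875 + 4653.061 = 10944.2485 µg/L·h
Trapezoidal AUC_0→10 (buccal film):
  [0→2]: (0.0+430.3)/2 × 2 = 430.3
  [2→4]: (430.3+362.7)/2 × 2 = 793.0
  [4→4.5]: (362.7+339.3)/2 × 0.5 = 175.5
  [4.5→7.5]: (339.3+220.5)/2 × 3 = 839.7
  [7.5→8]: (220.5+204.9)/2 × 0.5 = 106.35
  [8→10]: (204.9+152.7)/2 × 2 = 357.6
  Sum = 2702.45 µg/L·h
buccal film tail: 152.7/0.147 = 1038.776; AUC_ev,0→∞ = 2702.45 + 1038.776 = 3741.226 µg/L·h
F = (AUC_ev/D_ev)/(AUC_iv/D_iv) = (3741.226/150)/(10944.2485/150) = 24.9415/72.9617 = 0.3418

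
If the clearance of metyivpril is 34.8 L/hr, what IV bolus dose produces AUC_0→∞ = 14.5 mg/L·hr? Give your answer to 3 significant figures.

Dose = 505 mg

Dose_iv = CL × AUC_0→∞
     = 34.8 × 14.5 = 504.6 mg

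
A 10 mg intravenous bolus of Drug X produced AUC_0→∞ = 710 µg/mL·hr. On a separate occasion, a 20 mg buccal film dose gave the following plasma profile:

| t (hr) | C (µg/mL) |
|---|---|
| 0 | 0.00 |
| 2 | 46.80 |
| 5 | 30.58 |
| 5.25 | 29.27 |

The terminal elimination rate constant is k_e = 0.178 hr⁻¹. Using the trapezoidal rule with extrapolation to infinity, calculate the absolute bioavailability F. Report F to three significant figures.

F = 0.236

Trapezoidal AUC_0→5.25 (buccal film):
  [0→2]: (0.00+46.80)/2 × 2 = 46.8
  [2→5]: (46.80+30.58)/2 × 3 = 116.07
  [5→5.25]: (30.58+29.27)/2 × 0.25 = 7.48125
  Sum = 170.35125 µg/mL·hr
Tail: C_last/k_e = 29.27/0.178 = 164.438
AUC_0→∞ (buccal film) = 170.35125 + 164.438 = 334.78925 µg/mL·hr
F = (AUC_ev/D_ev)/(AUC_iv/D_iv) = (334.78925/20)/(710/10) = 16.7395/71 = 0.2358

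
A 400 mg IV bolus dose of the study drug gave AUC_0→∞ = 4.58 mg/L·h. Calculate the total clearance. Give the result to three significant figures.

CL = Dose_iv / AUC_0→∞
   = 400 / 4.58 = 87.3362 L/h

CL = 87.3 L/h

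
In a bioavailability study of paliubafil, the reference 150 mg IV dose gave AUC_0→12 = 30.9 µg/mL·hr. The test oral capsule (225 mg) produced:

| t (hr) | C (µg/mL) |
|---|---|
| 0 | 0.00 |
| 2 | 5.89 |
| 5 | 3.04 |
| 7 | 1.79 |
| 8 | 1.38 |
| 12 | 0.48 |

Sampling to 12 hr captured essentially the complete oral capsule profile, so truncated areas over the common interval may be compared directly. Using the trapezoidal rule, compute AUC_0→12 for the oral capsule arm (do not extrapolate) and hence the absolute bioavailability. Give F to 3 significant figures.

F = 0.635

Trapezoidal AUC_0→12 (oral capsule):
  [0→2]: (0.00+5.89)/2 × 2 = 5.89
  [2→5]: (5.89+3.04)/2 × 3 = 13.395
  [5→7]: (3.04+1.79)/2 × 2 = 4.83
  [7→8]: (1.79+1.38)/2 × 1 = 1.585
  [8→12]: (1.38+0.48)/2 × 4 = 3.72
  Sum = 29.42 µg/mL·hr
F = (AUC_ev/D_ev)/(AUC_iv/D_iv) = (29.42/225)/(30.9/150) = 0.130756/0.206 = 0.6347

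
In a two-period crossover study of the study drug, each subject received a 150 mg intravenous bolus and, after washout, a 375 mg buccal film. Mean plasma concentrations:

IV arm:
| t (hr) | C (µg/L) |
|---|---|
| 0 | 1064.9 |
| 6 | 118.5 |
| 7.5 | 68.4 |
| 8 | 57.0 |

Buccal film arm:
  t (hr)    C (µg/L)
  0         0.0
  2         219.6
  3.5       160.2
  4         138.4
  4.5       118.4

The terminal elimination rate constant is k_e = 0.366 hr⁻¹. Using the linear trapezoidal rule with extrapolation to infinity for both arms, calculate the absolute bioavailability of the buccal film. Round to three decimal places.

F = 0.100

Trapezoidal AUC_0→8 (IV):
  [0→6]: (1064.9+118.5)/2 × 6 = 3550.2
  [6→7.5]: (118.5+68.4)/2 × 1.5 = 140.175
  [7.5→8]: (68.4+57.0)/2 × 0.5 = 31.35
  Sum = 3721.725 µg/L·hr
IV tail: 57.0/0.366 = 155.738; AUC_iv,0→∞ = 3721.725 + 155.738 = 3877.463 µg/L·hr
Trapezoidal AUC_0→4.5 (buccal film):
  [0→2]: (0.0+219.6)/2 × 2 = 219.6
  [2→3.5]: (219.6+160.2)/2 × 1.5 = 284.85
  [3.5→4]: (160.2+138.4)/2 × 0.5 = 74.65
  [4→4.5]: (138.4+118.4)/2 × 0.5 = 64.2
  Sum = 643.3 µg/L·hr
buccal film tail: 118.4/0.366 = 323.497; AUC_ev,0→∞ = 643.3 + 323.497 = 966.797 µg/L·hr
F = (AUC_ev/D_ev)/(AUC_iv/D_iv) = (966.797/375)/(3877.463/150) = 2.57813/25.8498 = 0.0997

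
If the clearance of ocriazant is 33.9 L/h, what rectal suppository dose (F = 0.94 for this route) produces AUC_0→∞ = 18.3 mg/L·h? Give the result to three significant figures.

Dose = 660 mg

Dose = CL × AUC_0→∞ / F
     = 33.9 × 18.3 / 0.94 = 659.968 mg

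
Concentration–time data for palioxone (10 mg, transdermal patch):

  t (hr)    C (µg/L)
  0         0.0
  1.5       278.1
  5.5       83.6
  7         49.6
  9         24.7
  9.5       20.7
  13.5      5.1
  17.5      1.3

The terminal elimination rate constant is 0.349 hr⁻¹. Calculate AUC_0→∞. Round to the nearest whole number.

Trapezoidal AUC_0→17.5:
  [0→1.5]: (0.0+278.1)/2 × 1.5 = 208.575
  [1.5→5.5]: (278.1+83.6)/2 × 4 = 723.4
  [5.5→7]: (83.6+49.6)/2 × 1.5 = 99.9
  [7→9]: (49.6+24.7)/2 × 2 = 74.3
  [9→9.5]: (24.7+20.7)/2 × 0.5 = 11.35
  [9.5→13.5]: (20.7+5.1)/2 × 4 = 51.6
  [13.5→17.5]: (5.1+1.3)/2 × 4 = 12.8
  Sum = 1181.925 µg/L·hr
Extrapolated tail: C_last / k_e = 1.3 / 0.349 = 3.725
AUC_0→∞ = 1181.925 + 3.725 = 1185.65 µg/L·hr

AUC = 1186 µg/L·hr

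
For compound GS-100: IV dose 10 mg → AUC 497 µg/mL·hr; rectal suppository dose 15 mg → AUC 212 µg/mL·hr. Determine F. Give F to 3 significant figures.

F = 0.284

F = (AUC_ev / D_ev) / (AUC_iv / D_iv)
  = (212/15) / (497/10)
  = 14.1333 / 49.7 = 0.2844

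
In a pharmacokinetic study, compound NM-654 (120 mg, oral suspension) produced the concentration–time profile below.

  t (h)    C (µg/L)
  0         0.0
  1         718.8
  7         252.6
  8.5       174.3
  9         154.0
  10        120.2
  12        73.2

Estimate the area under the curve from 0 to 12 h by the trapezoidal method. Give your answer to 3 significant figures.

Trapezoidal AUC_0→12:
  [0→1]: (0.0+718.8)/2 × 1 = 359.4
  [1→7]: (718.8+252.6)/2 × 6 = 2914.2
  [7→8.5]: (252.6+174.3)/2 × 1.5 = 320.175
  [8.5→9]: (174.3+154.0)/2 × 0.5 = 82.075
  [9→10]: (154.0+120.2)/2 × 1 = 137.1
  [10→12]: (120.2+73.2)/2 × 2 = 193.4
  Sum = 4006.35 µg/L·h

AUC = 4010 µg/L·h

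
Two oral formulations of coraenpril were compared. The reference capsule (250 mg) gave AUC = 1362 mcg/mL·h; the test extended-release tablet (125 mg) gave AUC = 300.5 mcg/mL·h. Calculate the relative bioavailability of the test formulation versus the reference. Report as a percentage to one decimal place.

F_rel = (AUC_test/D_test) / (AUC_ref/D_ref)
      = (300.5/125) / (1362/250)
      = 2.404 / 5.448 = 0.4413 = 44.13%

F_rel = 44.1%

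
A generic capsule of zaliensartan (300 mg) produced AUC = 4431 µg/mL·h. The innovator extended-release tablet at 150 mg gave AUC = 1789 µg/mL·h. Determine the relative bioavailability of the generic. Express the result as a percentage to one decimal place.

F_rel = (AUC_test/D_test) / (AUC_ref/D_ref)
      = (4431/300) / (1789/150)
      = 14.77 / 11.9267 = 1.2384 = 123.84%

F_rel = 123.8%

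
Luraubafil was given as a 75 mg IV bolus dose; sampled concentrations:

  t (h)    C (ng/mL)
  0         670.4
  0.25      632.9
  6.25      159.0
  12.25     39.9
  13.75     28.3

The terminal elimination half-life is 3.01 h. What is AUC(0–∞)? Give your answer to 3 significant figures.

AUC = 3310 ng/mL·h

Trapezoidal AUC_0→13.75:
  [0→0.25]: (670.4+632.9)/2 × 0.25 = 162.9125
  [0.25→6.25]: (632.9+159.0)/2 × 6 = 2375.7
  [6.25→12.25]: (159.0+39.9)/2 × 6 = 596.7
  [12.25→13.75]: (39.9+28.3)/2 × 1.5 = 51.15
  Sum = 3186.4625 ng/mL·h
k_e = ln2 / t½ = 0.693147 / 3.01 = 0.2303 h^-1
Extrapolated tail: C_last / k_e = 28.3 / 0.2303 = 122.883
AUC_0→∞ = 3186.4625 + 122.883 = 3309.3455 ng/mL·h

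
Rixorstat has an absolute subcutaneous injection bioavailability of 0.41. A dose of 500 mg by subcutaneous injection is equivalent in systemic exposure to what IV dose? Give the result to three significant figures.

D_iv = 205 mg

Systemic exposure from an extravascular dose = F × D_ev, so the equivalent IV dose is F × D_ev.
D_iv = F × D_ev = 0.41 × 500 = 205 mg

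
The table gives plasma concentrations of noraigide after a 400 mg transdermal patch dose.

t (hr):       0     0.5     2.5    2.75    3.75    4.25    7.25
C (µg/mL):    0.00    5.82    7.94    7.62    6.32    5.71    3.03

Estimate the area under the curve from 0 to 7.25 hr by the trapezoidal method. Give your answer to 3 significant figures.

Trapezoidal AUC_0→7.25:
  [0→0.5]: (0.00+5.82)/2 × 0.5 = 1.455
  [0.5→2.5]: (5.82+7.94)/2 × 2 = 13.76
  [2.5→2.75]: (7.94+7.62)/2 × 0.25 = 1.945
  [2.75→3.75]: (7.62+6.32)/2 × 1 = 6.97
  [3.75→4.25]: (6.32+5.71)/2 × 0.5 = 3.0075
  [4.25→7.25]: (5.71+3.03)/2 × 3 = 13.11
  Sum = 40.2475 µg/mL·hr

AUC = 40.2 µg/mL·hr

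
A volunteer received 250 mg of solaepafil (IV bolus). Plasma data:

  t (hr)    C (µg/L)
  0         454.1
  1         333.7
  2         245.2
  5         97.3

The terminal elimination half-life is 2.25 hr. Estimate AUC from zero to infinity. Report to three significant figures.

AUC = 1510 µg/L·hr

Trapezoidal AUC_0→5:
  [0→1]: (454.1+333.7)/2 × 1 = 393.9
  [1→2]: (333.7+245.2)/2 × 1 = 289.45
  [2→5]: (245.2+97.3)/2 × 3 = 513.75
  Sum = 1197.1 µg/L·hr
k_e = ln2 / t½ = 0.693147 / 2.25 = 0.3081 hr^-1
Extrapolated tail: C_last / k_e = 97.3 / 0.3081 = 315.807
AUC_0→∞ = 1197.1 + 315.807 = 1512.907 µg/L·hr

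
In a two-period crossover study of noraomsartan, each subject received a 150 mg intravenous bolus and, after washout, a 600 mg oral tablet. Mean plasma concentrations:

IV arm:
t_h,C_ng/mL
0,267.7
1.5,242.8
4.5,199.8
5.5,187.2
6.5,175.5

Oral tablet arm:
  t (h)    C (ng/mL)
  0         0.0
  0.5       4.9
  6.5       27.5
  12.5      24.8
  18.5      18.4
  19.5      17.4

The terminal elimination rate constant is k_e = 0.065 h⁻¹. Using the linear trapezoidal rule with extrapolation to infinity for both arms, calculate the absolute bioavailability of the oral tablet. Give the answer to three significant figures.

F = 0.0407

Trapezoidal AUC_0→6.5 (IV):
  [0→1.5]: (267.7+242.8)/2 × 1.5 = 382.875
  [1.5→4.5]: (242.8+199.8)/2 × 3 = 663.9
  [4.5→5.5]: (199.8+187.2)/2 × 1 = 193.5
  [5.5→6.5]: (187.2+175.5)/2 × 1 = 181.35
  Sum = 1421.625 ng/mL·h
IV tail: 175.5/0.065 = 2700.000; AUC_iv,0→∞ = 1421.625 + 2700.000 = 4121.625 ng/mL·h
Trapezoidal AUC_0→19.5 (oral tablet):
  [0→0.5]: (0.0+4.9)/2 × 0.5 = 1.225
  [0.5→6.5]: (4.9+27.5)/2 × 6 = 97.2
  [6.5→12.5]: (27.5+24.8)/2 × 6 = 156.9
  [12.5→18.5]: (24.8+18.4)/2 × 6 = 129.6
  [18.5→19.5]: (18.4+17.4)/2 × 1 = 17.9
  Sum = 402.825 ng/mL·h
oral tablet tail: 17.4/0.065 = 267.692; AUC_ev,0→∞ = 402.825 + 267.692 = 670.517 ng/mL·h
F = (AUC_ev/D_ev)/(AUC_iv/D_iv) = (670.517/600)/(4121.625/150) = 1.11753/27.4775 = 0.0407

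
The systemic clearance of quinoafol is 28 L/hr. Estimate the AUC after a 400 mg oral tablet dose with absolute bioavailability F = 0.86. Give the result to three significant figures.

AUC = 12.3 mg/L·hr

AUC_0→∞ = F × Dose / CL
        = 0.86 × 400 / 28 = 12.2857 mg/L·hr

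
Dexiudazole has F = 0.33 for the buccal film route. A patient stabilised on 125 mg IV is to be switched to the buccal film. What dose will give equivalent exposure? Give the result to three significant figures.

D_buccal = 379 mg

For equal systemic exposure: F × D_ev = D_iv
D_ev = D_iv / F = 125 / 0.33 = 378.788 mg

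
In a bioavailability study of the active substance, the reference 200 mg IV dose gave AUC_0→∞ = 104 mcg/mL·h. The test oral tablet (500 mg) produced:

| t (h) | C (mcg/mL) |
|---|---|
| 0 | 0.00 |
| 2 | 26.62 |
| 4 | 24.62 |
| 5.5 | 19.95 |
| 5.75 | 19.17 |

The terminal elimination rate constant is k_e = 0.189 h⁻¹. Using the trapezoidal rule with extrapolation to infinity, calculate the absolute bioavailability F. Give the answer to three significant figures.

Trapezoidal AUC_0→5.75 (oral tablet):
  [0→2]: (0.00+26.62)/2 × 2 = 26.62
  [2→4]: (26.62+24.62)/2 × 2 = 51.24
  [4→5.5]: (24.62+19.95)/2 × 1.5 = 33.4275
  [5.5→5.75]: (19.95+19.17)/2 × 0.25 = 4.89
  Sum = 116.1775 mcg/mL·h
Tail: C_last/k_e = 19.17/0.189 = 101.429
AUC_0→∞ (oral tablet) = 116.1775 + 101.429 = 217.6065 mcg/mL·h
F = (AUC_ev/D_ev)/(AUC_iv/D_iv) = (217.6065/500)/(104/200) = 0.435213/0.52 = 0.8369

F = 0.837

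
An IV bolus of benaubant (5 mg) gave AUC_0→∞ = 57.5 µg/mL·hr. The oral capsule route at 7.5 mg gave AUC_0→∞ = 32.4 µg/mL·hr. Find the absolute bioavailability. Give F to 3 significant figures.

F = (AUC_ev / D_ev) / (AUC_iv / D_iv)
  = (32.4/7.5) / (57.5/5)
  = 4.32 / 11.5 = 0.3757

F = 0.376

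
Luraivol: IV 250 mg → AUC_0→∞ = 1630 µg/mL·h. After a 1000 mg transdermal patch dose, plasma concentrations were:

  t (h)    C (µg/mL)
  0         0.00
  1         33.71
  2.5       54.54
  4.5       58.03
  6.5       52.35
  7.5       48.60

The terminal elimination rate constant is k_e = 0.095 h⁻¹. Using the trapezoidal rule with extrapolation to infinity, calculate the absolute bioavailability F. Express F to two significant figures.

F = 0.13

Trapezoidal AUC_0→7.5 (transdermal patch):
  [0→1]: (0.00+33.71)/2 × 1 = 16.855
  [1→2.5]: (33.71+54.54)/2 × 1.5 = 66.1875
  [2.5→4.5]: (54.54+58.03)/2 × 2 = 112.57
  [4.5→6.5]: (58.03+52.35)/2 × 2 = 110.38
  [6.5→7.5]: (52.35+48.60)/2 × 1 = 50.475
  Sum = 356.4675 µg/mL·h
Tail: C_last/k_e = 48.60/0.095 = 511.579
AUC_0→∞ (transdermal patch) = 356.4675 + 511.579 = 868.0465 µg/mL·h
F = (AUC_ev/D_ev)/(AUC_iv/D_iv) = (868.0465/1000)/(1630/250) = 0.8680465/6.52 = 0.1331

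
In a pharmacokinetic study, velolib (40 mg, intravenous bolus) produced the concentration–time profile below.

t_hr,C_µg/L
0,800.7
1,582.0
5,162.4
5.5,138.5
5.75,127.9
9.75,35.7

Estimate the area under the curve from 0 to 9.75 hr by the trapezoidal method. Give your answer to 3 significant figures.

Trapezoidal AUC_0→9.75:
  [0→1]: (800.7+582.0)/2 × 1 = 691.35
  [1→5]: (582.0+162.4)/2 × 4 = 1488.8
  [5→5.5]: (162.4+138.5)/2 × 0.5 = 75.225
  [5.5→5.75]: (138.5+127.9)/2 × 0.25 = 33.3
  [5.75→9.75]: (127.9+35.7)/2 × 4 = 327.2
  Sum = 2615.875 µg/L·hr

AUC = 2620 µg/L·hr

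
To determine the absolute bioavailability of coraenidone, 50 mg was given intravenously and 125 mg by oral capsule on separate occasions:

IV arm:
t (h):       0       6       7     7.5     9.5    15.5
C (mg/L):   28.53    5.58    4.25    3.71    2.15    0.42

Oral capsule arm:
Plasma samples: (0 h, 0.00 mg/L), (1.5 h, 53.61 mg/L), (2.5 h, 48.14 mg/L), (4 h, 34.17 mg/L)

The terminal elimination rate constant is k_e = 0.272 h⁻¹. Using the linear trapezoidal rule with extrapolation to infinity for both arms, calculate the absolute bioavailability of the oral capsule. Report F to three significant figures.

F = 0.896

Trapezoidal AUC_0→15.5 (IV):
  [0→6]: (28.53+5.58)/2 × 6 = 102.33
  [6→7]: (5.58+4.25)/2 × 1 = 4.915
  [7→7.5]: (4.25+3.71)/2 × 0.5 = 1.99
  [7.5→9.5]: (3.71+2.15)/2 × 2 = 5.86
  [9.5→15.5]: (2.15+0.42)/2 × 6 = 7.71
  Sum = 122.805 mg/L·h
IV tail: 0.42/0.272 = 1.544; AUC_iv,0→∞ = 122.805 + 1.544 = 124.349 mg/L·h
Trapezoidal AUC_0→4 (oral capsule):
  [0→1.5]: (0.00+53.61)/2 × 1.5 = 40.2075
  [1.5→2.5]: (53.61+48.14)/2 × 1 = 50.875
  [2.5→4]: (48.14+34.17)/2 × 1.5 = 61.7325
  Sum = 152.815 mg/L·h
oral capsule tail: 34.17/0.272 = 125.625; AUC_ev,0→∞ = 152.815 + 125.625 = 278.44 mg/L·h
F = (AUC_ev/D_ev)/(AUC_iv/D_iv) = (278.44/125)/(124.349/50) = 2.22752/2.48698 = 0.8957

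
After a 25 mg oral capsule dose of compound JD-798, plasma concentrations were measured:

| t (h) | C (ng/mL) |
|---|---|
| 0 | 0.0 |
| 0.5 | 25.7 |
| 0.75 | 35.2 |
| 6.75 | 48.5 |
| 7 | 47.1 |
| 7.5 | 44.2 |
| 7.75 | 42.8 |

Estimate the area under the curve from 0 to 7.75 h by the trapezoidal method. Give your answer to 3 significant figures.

Trapezoidal AUC_0→7.75:
  [0→0.5]: (0.0+25.7)/2 × 0.5 = 6.425
  [0.5→0.75]: (25.7+35.2)/2 × 0.25 = 7.6125
  [0.75→6.75]: (35.2+48.5)/2 × 6 = 251.1
  [6.75→7]: (48.5+47.1)/2 × 0.25 = 11.95
  [7→7.5]: (47.1+44.2)/2 × 0.5 = 22.825
  [7.5→7.75]: (44.2+42.8)/2 × 0.25 = 10.875
  Sum = 310.7875 ng/mL·h

AUC = 311 ng/mL·h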